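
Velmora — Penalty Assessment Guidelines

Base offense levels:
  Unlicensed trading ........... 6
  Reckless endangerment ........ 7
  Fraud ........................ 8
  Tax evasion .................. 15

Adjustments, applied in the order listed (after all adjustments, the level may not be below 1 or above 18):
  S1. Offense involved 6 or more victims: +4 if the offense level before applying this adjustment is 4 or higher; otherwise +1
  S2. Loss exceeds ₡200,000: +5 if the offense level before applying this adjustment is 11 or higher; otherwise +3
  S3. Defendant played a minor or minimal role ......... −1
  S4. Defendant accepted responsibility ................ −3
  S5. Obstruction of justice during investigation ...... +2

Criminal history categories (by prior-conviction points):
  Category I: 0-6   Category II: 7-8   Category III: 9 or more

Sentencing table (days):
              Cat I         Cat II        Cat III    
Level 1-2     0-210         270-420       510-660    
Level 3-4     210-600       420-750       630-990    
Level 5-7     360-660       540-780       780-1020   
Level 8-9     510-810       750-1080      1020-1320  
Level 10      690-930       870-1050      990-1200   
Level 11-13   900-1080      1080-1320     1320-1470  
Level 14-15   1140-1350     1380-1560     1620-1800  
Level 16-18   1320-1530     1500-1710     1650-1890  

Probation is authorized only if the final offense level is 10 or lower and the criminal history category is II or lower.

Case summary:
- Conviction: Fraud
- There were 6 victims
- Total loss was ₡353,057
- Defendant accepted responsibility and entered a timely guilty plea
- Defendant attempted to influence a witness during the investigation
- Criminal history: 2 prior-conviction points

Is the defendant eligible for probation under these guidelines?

No

Base offense level for fraud: 8.
S1 applies (level before this adjustment is 8 ≥ 4, so +4): 8 + 4 = 12.
S2 applies (level before this adjustment is 12 ≥ 11, so +5): 12 + 5 = 17.
S3 does not apply.
S4 applies: 17 − 3 = 14.
S5 applies: 14 + 2 = 16.
Final offense level: 16.
Criminal history: 2 prior points → Category I (0-6).
Level 16 falls in the 16-18 band.
Grid: Level 16-18 × Category I = 1320-1530 days.
Probation check: level 16 > 10 and category I ≤ II → not eligible.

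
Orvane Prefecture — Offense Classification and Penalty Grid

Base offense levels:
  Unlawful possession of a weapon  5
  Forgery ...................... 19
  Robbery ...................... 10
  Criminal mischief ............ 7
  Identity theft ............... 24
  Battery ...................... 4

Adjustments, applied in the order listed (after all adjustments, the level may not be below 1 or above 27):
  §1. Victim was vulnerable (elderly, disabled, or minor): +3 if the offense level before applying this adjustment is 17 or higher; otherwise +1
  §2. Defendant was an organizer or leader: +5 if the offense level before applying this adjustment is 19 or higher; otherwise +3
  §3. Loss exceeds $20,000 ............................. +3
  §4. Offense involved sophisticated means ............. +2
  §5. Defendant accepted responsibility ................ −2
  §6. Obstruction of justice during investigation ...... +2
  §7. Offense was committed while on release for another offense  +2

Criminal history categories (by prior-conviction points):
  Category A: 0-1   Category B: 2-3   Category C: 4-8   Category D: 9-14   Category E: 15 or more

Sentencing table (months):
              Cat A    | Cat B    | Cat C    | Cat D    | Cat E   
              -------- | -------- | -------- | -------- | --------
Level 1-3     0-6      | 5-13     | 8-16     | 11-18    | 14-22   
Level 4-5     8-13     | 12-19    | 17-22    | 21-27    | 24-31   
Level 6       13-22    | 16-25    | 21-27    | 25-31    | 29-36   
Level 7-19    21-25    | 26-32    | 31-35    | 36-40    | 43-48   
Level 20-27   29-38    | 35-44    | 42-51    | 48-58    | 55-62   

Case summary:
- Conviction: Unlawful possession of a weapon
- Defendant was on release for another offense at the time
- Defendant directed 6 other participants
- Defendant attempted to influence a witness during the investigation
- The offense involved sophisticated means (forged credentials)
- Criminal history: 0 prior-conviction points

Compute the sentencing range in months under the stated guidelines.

Base offense level for unlawful possession of a weapon: 5.
§1 does not apply.
§2 applies (level before this adjustment is 5 < 19, so +3): 5 + 3 = 8.
§4 applies: 8 + 2 = 10.
§6 applies: 10 + 2 = 12.
§7 applies: 12 + 2 = 14.
Final offense level: 14.
Criminal history: 0 prior points → Category A (0-1).
Level 14 falls in the 7-19 band.
Grid: Level 7-19 × Category A = 21-25 months.

21-25 months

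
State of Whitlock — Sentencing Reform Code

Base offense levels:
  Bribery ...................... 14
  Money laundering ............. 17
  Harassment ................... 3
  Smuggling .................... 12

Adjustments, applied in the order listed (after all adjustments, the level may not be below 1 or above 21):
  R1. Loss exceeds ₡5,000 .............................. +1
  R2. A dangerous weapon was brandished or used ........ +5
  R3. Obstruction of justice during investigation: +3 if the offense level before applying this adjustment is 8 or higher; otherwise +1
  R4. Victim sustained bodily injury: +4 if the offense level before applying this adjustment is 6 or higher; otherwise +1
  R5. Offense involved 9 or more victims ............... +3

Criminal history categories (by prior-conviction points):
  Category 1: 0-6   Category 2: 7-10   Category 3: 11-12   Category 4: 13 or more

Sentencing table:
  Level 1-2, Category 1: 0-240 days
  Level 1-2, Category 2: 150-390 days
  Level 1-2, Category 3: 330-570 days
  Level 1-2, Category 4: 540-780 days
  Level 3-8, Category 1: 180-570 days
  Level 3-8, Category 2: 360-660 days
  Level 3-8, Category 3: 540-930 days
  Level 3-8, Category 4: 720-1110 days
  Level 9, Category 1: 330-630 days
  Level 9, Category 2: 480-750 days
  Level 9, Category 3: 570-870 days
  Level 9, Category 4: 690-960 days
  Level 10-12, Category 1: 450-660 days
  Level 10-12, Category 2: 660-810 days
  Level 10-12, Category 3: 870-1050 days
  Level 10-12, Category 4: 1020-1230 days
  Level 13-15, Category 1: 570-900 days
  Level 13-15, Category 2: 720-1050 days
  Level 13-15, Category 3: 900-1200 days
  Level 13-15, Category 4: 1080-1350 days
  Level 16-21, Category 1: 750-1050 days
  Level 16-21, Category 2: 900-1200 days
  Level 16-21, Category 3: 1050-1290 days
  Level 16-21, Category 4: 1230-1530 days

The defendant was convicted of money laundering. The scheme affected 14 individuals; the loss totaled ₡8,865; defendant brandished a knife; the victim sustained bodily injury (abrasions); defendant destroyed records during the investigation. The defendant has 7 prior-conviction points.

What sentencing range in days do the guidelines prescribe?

900-1200 days

Base offense level for money laundering: 17.
R1 applies: 17 + 1 = 18.
R2 applies: 18 + 5 = 23.
R3 applies (level before this adjustment is 23 ≥ 8, so +3): 23 + 3 = 26.
R4 applies (level before this adjustment is 26 ≥ 6, so +4): 26 + 4 = 30.
R5 applies: 30 + 3 = 33.
Level 33 exceeds the maximum of 21; capped at 21.
Final offense level: 21.
Criminal history: 7 prior points → Category 2 (7-10).
Level 21 falls in the 16-21 band.
Grid: Level 16-21 × Category 2 = 900-1200 days.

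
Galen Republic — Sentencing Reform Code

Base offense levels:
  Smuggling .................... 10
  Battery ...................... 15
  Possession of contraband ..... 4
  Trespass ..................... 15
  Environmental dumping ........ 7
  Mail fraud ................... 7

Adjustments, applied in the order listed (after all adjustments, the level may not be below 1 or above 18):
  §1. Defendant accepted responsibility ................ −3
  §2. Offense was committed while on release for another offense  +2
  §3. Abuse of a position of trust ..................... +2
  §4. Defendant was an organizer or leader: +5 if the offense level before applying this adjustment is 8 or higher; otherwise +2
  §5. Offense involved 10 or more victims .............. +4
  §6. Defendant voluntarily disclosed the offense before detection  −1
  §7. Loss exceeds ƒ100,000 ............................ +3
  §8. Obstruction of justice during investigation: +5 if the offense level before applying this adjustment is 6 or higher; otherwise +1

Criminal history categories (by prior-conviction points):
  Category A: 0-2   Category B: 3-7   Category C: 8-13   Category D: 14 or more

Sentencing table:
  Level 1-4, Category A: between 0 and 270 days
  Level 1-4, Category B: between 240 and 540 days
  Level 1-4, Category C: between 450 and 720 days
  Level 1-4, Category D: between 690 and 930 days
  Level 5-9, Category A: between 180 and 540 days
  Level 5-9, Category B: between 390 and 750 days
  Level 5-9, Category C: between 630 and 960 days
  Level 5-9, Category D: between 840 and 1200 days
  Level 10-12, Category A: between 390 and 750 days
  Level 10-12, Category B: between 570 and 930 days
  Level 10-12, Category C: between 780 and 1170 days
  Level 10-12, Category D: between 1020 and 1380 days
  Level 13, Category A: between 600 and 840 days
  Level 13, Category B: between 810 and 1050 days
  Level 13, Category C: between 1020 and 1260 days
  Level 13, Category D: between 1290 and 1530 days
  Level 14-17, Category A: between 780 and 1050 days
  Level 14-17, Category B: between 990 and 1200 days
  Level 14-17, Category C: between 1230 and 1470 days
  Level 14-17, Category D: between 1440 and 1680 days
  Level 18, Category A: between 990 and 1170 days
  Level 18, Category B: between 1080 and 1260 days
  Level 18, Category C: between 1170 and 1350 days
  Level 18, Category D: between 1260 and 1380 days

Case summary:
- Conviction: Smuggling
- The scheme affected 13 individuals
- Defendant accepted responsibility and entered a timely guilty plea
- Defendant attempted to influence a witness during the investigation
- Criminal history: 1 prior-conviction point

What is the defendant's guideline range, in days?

780-1050 days

Base offense level for smuggling: 10.
§1 applies: 10 − 3 = 7.
§2 does not apply.
§3 does not apply.
§5 applies: 7 + 4 = 11.
§6 does not apply.
§8 applies (level before this adjustment is 11 ≥ 6, so +5): 11 + 5 = 16.
Final offense level: 16.
Criminal history: 1 prior point → Category A (0-2).
Level 16 falls in the 14-17 band.
Grid: Level 14-17 × Category A = 780-1050 days.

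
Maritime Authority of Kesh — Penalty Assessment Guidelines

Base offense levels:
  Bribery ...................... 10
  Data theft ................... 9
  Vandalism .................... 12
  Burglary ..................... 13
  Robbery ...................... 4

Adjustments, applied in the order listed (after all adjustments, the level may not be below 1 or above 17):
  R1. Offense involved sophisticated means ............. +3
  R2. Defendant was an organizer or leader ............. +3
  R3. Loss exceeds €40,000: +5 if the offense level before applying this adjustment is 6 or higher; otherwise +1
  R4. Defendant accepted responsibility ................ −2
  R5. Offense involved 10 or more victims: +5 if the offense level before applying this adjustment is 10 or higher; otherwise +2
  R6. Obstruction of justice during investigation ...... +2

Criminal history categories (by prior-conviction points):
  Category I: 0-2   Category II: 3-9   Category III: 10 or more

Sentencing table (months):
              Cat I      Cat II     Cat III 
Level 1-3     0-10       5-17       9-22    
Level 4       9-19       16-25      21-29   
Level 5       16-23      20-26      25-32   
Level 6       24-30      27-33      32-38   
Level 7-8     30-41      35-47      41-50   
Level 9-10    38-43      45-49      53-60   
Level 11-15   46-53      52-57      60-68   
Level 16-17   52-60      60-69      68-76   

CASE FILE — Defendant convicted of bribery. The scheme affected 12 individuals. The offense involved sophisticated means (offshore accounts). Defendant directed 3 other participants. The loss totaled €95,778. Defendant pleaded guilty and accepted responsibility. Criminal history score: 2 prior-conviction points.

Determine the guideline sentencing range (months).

52-60 months

Base offense level for bribery: 10.
R1 applies: 10 + 3 = 13.
R2 applies: 13 + 3 = 16.
R3 applies (level before this adjustment is 16 ≥ 6, so +5): 16 + 5 = 21.
R4 applies: 21 − 2 = 19.
R5 applies (level before this adjustment is 19 ≥ 10, so +5): 19 + 5 = 24.
R6 does not apply.
Level 24 exceeds the maximum of 17; capped at 17.
Final offense level: 17.
Criminal history: 2 prior points → Category I (0-2).
Level 17 falls in the 16-17 band.
Grid: Level 16-17 × Category I = 52-60 months.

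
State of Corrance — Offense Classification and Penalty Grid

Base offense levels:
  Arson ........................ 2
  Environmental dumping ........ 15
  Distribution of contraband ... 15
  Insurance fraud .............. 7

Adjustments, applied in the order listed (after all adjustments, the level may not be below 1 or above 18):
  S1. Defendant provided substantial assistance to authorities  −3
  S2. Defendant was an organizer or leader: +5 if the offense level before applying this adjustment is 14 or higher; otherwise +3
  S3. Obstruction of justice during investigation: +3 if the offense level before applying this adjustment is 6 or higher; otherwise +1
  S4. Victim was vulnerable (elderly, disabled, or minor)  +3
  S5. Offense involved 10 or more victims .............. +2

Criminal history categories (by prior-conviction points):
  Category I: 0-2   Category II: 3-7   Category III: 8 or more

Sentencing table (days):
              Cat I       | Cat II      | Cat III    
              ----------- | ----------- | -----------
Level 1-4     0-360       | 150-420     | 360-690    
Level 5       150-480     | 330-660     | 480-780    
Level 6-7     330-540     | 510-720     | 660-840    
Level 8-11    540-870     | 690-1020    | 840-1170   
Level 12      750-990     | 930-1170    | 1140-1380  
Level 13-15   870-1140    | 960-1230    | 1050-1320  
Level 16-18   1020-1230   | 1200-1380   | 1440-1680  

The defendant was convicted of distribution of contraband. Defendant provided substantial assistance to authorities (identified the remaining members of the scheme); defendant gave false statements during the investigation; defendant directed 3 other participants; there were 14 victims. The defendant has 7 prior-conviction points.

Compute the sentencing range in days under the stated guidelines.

Base offense level for distribution of contraband: 15.
S1 applies: 15 − 3 = 12.
S2 applies (level before this adjustment is 12 < 14, so +3): 12 + 3 = 15.
S3 applies (level before this adjustment is 15 ≥ 6, so +3): 15 + 3 = 18.
S5 applies: 18 + 2 = 20.
Level 20 exceeds the maximum of 18; capped at 18.
Final offense level: 18.
Criminal history: 7 prior points → Category II (3-7).
Level 18 falls in the 16-18 band.
Grid: Level 16-18 × Category II = 1200-1380 days.

1200-1380 days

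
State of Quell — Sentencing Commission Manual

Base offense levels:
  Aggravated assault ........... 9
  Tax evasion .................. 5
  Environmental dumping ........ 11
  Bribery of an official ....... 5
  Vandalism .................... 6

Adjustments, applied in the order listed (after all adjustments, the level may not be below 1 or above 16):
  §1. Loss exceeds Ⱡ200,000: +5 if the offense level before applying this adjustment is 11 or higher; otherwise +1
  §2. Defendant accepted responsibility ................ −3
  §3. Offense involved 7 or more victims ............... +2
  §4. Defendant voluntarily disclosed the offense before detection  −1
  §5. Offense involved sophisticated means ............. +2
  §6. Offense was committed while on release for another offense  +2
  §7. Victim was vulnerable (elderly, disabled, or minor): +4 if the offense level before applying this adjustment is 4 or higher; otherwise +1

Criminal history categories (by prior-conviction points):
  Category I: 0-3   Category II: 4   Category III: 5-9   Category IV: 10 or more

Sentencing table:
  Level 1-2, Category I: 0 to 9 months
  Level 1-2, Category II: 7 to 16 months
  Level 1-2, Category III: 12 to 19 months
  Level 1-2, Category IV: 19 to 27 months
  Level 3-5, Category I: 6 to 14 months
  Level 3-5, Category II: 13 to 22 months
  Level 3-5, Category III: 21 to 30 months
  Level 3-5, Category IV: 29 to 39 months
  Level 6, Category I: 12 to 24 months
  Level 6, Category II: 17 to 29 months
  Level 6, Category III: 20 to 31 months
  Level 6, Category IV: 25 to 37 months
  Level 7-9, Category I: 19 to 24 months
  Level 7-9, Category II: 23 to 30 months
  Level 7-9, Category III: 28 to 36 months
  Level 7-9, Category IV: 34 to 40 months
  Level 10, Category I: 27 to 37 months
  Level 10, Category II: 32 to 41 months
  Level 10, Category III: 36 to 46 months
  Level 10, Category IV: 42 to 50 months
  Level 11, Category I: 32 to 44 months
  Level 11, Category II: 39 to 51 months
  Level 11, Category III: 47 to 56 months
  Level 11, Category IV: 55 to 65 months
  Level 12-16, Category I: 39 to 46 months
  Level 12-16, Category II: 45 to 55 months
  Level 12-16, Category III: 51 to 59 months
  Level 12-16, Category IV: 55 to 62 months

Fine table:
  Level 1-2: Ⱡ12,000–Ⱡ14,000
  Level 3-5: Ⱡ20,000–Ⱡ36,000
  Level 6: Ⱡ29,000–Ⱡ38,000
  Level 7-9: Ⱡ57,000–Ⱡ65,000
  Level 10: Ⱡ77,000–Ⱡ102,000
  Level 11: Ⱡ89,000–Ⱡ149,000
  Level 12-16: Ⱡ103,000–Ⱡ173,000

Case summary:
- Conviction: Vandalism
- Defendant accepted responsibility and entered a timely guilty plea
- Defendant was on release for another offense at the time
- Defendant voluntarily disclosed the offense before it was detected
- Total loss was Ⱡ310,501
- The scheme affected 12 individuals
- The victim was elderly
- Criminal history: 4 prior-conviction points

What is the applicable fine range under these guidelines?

Base offense level for vandalism: 6.
§1 applies (level before this adjustment is 6 < 11, so +1): 6 + 1 = 7.
§2 applies: 7 − 3 = 4.
§3 applies: 4 + 2 = 6.
§4 applies: 6 − 1 = 5.
§5 does not apply.
§6 applies: 5 + 2 = 7.
§7 applies (level before this adjustment is 7 ≥ 4, so +4): 7 + 4 = 11.
Final offense level: 11.
Level 11 falls in the 11 band.
Fine table: Level 11 → Ⱡ89,000–Ⱡ149,000.

Ⱡ89,000–Ⱡ149,000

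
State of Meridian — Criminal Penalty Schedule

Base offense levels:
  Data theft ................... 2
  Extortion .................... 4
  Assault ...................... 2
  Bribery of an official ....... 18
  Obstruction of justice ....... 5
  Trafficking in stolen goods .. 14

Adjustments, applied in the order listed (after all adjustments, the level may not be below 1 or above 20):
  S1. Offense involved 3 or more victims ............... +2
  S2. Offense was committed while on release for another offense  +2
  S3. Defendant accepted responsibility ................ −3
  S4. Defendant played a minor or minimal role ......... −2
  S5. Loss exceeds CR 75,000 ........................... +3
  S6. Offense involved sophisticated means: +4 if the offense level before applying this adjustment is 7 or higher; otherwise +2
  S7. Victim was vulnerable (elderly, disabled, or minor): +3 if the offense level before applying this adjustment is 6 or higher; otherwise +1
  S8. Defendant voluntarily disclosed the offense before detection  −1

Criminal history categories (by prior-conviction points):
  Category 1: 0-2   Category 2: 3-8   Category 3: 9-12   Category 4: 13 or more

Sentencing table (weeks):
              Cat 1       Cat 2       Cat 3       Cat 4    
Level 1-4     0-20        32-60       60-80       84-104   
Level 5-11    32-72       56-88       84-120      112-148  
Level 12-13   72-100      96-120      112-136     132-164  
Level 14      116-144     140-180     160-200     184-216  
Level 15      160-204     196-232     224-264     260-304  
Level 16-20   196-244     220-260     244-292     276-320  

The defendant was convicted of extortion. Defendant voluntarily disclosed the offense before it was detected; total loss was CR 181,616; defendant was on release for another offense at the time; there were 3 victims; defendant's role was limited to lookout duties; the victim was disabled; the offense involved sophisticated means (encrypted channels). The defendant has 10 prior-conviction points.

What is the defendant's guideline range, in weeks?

224-264 weeks

Base offense level for extortion: 4.
S1 applies: 4 + 2 = 6.
S2 applies: 6 + 2 = 8.
S4 applies: 8 − 2 = 6.
S5 applies: 6 + 3 = 9.
S6 applies (level before this adjustment is 9 ≥ 7, so +4): 9 + 4 = 13.
S7 applies (level before this adjustment is 13 ≥ 6, so +3): 13 + 3 = 16.
S8 applies: 16 − 1 = 15.
Final offense level: 15.
Criminal history: 10 prior points → Category 3 (9-12).
Level 15 falls in the 15 band.
Grid: Level 15 × Category 3 = 224-264 weeks.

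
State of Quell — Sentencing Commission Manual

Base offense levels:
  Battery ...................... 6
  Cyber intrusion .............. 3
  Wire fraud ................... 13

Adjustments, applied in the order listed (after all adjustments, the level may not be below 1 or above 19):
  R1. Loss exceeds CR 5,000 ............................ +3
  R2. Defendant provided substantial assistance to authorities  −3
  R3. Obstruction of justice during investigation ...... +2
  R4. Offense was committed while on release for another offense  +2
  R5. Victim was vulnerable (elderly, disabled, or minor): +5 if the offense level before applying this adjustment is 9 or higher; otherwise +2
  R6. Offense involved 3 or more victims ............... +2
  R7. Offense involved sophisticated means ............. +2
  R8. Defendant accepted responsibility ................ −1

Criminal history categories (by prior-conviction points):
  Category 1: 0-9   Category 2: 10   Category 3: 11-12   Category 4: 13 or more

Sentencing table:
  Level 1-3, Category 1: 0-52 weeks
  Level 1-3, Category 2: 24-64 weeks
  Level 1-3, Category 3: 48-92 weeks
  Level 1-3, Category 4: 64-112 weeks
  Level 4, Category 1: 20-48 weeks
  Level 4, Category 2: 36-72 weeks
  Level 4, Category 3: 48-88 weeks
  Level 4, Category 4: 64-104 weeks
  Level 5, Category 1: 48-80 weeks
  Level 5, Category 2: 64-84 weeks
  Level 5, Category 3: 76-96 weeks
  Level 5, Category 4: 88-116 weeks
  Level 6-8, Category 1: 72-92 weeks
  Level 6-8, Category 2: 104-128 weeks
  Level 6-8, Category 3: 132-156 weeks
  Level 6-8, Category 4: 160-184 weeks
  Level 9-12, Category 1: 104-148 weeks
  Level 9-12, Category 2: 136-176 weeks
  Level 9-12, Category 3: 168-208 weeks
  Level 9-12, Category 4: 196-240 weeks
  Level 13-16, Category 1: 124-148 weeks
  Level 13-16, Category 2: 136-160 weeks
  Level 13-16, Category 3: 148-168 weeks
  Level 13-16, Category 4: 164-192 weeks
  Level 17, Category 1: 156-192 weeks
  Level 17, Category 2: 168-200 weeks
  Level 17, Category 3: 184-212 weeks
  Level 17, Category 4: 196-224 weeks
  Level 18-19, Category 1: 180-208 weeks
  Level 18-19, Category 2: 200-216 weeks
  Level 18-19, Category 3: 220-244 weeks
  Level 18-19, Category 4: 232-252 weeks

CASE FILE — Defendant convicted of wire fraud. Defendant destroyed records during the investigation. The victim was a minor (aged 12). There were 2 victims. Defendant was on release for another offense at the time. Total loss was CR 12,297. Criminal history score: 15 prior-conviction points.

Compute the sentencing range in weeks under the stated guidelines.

232-252 weeks

Base offense level for wire fraud: 13.
R1 applies: 13 + 3 = 16.
R2 does not apply.
R3 applies: 16 + 2 = 18.
R4 applies: 18 + 2 = 20.
R5 applies (level before this adjustment is 20 ≥ 9, so +5): 20 + 5 = 25.
R8 does not apply.
Level 25 exceeds the maximum of 19; capped at 19.
Final offense level: 19.
Criminal history: 15 prior points → Category 4 (13+).
Level 19 falls in the 18-19 band.
Grid: Level 18-19 × Category 4 = 232-252 weeks.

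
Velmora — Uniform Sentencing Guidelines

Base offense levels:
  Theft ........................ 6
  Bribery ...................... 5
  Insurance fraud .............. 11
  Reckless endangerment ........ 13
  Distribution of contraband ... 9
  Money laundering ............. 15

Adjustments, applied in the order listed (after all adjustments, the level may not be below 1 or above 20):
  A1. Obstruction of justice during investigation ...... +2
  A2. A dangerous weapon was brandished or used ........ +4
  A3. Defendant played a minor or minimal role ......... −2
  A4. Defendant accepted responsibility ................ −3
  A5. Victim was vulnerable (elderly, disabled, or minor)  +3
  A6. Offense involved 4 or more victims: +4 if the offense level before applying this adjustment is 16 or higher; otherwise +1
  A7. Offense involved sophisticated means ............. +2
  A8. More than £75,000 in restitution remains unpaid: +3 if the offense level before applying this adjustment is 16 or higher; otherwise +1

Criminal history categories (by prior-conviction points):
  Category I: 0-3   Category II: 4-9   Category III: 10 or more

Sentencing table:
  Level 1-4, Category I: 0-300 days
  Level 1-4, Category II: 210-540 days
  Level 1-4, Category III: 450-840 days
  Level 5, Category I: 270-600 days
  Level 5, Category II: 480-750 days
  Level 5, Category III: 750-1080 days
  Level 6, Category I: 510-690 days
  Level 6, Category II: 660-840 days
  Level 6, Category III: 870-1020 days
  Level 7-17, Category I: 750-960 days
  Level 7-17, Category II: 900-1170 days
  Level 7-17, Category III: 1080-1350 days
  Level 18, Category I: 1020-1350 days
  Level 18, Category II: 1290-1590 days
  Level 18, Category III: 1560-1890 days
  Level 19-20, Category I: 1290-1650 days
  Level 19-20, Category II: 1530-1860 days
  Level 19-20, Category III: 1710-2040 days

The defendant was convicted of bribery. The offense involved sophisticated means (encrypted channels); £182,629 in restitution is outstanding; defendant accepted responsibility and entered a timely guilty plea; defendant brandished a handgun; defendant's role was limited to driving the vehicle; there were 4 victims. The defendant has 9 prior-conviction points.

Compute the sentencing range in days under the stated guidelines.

900-1170 days

Base offense level for bribery: 5.
A2 applies: 5 + 4 = 9.
A3 applies: 9 − 2 = 7.
A4 applies: 7 − 3 = 4.
A5 does not apply.
A6 applies (level before this adjustment is 4 < 16, so +1): 4 + 1 = 5.
A7 applies: 5 + 2 = 7.
A8 applies (level before this adjustment is 7 < 16, so +1): 7 + 1 = 8.
Final offense level: 8.
Criminal history: 9 prior points → Category II (4-9).
Level 8 falls in the 7-17 band.
Grid: Level 7-17 × Category II = 900-1170 days.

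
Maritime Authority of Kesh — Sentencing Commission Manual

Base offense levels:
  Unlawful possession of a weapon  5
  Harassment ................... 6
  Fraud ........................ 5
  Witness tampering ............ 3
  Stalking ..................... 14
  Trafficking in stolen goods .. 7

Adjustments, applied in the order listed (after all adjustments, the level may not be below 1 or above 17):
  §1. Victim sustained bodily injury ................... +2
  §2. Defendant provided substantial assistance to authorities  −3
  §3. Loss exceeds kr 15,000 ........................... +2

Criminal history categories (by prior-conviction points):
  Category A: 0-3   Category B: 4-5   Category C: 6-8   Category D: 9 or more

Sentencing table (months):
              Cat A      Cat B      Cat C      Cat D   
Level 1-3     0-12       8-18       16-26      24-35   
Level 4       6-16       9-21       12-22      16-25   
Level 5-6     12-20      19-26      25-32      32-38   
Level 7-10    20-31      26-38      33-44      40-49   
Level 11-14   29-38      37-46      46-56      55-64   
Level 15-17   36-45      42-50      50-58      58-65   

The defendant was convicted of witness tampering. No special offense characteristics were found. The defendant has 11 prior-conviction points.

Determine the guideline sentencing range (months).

Base offense level for witness tampering: 3.
Final offense level: 3.
Criminal history: 11 prior points → Category D (9+).
Level 3 falls in the 1-3 band.
Grid: Level 1-3 × Category D = 24-35 months.

24-35 months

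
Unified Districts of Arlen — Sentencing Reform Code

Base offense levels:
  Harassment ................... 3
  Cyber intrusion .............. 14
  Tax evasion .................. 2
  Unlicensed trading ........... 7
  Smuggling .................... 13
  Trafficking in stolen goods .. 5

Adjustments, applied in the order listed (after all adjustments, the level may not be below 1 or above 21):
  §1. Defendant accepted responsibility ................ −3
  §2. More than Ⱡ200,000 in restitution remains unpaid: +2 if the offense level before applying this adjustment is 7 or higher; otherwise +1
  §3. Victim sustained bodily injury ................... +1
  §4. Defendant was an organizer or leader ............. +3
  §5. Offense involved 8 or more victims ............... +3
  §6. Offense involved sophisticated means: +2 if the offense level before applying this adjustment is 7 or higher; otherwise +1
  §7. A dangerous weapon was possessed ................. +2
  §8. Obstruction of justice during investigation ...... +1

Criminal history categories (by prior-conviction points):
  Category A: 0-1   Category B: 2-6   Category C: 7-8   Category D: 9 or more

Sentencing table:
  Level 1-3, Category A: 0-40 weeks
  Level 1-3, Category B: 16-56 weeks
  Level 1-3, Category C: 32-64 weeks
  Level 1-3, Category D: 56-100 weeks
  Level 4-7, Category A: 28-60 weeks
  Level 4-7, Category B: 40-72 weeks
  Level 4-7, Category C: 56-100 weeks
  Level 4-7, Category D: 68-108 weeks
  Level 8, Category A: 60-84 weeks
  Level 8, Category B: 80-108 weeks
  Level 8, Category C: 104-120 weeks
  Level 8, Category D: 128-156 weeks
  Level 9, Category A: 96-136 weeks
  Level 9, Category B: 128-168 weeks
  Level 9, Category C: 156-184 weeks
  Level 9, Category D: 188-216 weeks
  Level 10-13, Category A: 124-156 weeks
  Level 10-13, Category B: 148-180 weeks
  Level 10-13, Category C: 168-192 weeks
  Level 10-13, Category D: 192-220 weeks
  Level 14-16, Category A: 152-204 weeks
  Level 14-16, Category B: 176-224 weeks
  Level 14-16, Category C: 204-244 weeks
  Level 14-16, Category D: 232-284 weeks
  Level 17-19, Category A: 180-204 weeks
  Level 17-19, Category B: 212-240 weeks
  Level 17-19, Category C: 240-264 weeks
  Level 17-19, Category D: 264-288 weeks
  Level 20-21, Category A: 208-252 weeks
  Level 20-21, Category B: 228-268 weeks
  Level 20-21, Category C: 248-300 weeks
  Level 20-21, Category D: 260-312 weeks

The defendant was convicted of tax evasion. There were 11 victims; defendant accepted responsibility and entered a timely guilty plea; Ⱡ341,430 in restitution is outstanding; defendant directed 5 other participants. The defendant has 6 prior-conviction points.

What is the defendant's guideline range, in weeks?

Base offense level for tax evasion: 2.
§1 applies: 2 − 3 = -1.
§2 applies (level before this adjustment is -1 < 7, so +1): -1 + 1 = 0.
§4 applies: 0 + 3 = 3.
§5 applies: 3 + 3 = 6.
Final offense level: 6.
Criminal history: 6 prior points → Category B (2-6).
Level 6 falls in the 4-7 band.
Grid: Level 4-7 × Category B = 40-72 weeks.

40-72 weeks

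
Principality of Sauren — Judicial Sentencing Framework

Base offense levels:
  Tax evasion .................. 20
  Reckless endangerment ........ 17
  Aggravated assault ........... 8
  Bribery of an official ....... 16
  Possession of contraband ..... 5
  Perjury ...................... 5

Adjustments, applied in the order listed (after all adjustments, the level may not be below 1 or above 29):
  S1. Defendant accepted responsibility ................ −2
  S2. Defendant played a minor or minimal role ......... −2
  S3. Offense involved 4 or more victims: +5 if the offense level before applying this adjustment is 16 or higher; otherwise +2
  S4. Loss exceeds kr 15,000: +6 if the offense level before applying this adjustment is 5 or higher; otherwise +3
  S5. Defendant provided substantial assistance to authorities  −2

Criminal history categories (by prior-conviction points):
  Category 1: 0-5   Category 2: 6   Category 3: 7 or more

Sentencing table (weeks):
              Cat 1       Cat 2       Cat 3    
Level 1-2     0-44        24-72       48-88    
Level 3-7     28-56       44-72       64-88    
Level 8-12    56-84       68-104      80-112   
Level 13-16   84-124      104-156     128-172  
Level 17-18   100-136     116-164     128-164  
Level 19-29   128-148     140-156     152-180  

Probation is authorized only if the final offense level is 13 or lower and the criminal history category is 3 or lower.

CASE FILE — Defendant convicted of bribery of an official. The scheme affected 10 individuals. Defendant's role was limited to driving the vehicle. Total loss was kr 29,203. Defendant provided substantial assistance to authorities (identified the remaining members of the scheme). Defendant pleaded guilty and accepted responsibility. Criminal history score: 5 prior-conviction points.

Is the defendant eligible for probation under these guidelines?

No

Base offense level for bribery of an official: 16.
S1 applies: 16 − 2 = 14.
S2 applies: 14 − 2 = 12.
S3 applies (level before this adjustment is 12 < 16, so +2): 12 + 2 = 14.
S4 applies (level before this adjustment is 14 ≥ 5, so +6): 14 + 6 = 20.
S5 applies: 20 − 2 = 18.
Final offense level: 18.
Criminal history: 5 prior points → Category 1 (0-5).
Level 18 falls in the 17-18 band.
Grid: Level 17-18 × Category 1 = 100-136 weeks.
Probation check: level 18 > 13 and category 1 ≤ 3 → not eligible.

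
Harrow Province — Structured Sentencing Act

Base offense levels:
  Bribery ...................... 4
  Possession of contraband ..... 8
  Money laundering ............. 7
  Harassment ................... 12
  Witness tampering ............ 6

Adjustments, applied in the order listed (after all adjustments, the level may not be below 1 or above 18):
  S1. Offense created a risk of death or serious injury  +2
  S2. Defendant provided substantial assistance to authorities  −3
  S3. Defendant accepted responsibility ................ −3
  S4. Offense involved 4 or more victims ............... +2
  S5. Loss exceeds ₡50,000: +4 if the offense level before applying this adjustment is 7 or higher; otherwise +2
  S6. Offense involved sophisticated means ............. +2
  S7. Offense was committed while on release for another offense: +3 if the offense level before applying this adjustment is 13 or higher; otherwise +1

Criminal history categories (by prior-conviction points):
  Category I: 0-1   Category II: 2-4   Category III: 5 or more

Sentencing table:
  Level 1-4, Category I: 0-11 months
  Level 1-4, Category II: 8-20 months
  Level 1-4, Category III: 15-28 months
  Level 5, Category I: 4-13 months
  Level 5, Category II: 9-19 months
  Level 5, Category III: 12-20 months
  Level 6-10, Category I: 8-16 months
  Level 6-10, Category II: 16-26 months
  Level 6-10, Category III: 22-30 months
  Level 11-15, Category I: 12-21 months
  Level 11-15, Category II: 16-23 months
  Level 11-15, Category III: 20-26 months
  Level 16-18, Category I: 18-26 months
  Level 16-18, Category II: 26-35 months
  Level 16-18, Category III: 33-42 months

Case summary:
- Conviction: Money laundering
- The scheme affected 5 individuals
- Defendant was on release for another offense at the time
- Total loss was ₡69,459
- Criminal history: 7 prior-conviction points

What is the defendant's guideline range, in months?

Base offense level for money laundering: 7.
S2 does not apply.
S4 applies: 7 + 2 = 9.
S5 applies (level before this adjustment is 9 ≥ 7, so +4): 9 + 4 = 13.
S6 does not apply.
S7 applies (level before this adjustment is 13 ≥ 13, so +3): 13 + 3 = 16.
Final offense level: 16.
Criminal history: 7 prior points → Category III (5+).
Level 16 falls in the 16-18 band.
Grid: Level 16-18 × Category III = 33-42 months.

33-42 months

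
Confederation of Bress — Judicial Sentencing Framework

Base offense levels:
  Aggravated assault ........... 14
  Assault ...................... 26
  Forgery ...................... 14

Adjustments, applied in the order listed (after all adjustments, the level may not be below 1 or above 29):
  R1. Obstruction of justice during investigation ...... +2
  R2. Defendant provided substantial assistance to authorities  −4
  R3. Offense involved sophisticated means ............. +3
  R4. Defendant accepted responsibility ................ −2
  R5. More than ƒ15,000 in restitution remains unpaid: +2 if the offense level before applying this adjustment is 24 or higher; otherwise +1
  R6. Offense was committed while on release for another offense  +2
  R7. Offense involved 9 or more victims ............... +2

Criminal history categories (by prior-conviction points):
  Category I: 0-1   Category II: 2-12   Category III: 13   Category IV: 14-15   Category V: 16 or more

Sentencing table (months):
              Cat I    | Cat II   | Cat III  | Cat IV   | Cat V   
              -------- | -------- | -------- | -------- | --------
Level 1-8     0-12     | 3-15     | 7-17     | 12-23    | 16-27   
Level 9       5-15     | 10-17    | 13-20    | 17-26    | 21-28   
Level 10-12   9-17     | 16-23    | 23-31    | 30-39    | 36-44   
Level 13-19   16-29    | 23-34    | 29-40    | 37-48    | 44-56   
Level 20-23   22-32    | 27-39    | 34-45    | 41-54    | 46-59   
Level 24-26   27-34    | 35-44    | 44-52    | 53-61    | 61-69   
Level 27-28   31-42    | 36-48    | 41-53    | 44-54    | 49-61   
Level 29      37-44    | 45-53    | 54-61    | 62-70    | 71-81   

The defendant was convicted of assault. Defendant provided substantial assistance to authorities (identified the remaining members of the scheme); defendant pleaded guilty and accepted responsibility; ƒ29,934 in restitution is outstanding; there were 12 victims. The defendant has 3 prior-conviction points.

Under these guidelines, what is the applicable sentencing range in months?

Base offense level for assault: 26.
R1 does not apply.
R2 applies: 26 − 4 = 22.
R3 does not apply.
R4 applies: 22 − 2 = 20.
R5 applies (level before this adjustment is 20 < 24, so +1): 20 + 1 = 21.
R6 does not apply.
R7 applies: 21 + 2 = 23.
Final offense level: 23.
Criminal history: 3 prior points → Category II (2-12).
Level 23 falls in the 20-23 band.
Grid: Level 20-23 × Category II = 27-39 months.

27-39 months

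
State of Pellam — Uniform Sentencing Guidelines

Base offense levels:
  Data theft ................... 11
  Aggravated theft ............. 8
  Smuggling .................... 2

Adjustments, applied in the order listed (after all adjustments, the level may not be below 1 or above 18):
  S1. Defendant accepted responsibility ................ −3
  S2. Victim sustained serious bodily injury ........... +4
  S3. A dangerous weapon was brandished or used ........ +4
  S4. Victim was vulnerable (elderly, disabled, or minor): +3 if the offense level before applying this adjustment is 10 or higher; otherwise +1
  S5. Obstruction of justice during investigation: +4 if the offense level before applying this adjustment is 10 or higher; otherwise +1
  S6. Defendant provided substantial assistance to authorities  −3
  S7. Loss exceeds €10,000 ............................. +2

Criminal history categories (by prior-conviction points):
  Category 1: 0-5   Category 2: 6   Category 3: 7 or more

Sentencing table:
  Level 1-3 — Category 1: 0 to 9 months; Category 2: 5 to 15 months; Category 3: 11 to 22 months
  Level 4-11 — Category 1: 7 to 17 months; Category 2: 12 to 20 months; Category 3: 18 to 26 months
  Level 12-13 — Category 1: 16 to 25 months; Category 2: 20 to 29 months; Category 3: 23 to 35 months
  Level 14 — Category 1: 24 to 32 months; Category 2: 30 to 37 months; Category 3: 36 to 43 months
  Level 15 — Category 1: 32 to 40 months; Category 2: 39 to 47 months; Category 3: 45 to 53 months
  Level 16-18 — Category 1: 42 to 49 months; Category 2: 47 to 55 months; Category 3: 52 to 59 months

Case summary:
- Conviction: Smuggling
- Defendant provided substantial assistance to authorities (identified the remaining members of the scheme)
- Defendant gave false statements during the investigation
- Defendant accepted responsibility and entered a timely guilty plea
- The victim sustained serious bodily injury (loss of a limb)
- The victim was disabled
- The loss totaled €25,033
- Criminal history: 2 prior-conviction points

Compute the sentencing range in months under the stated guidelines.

7-17 months

Base offense level for smuggling: 2.
S1 applies: 2 − 3 = -1.
S2 applies: -1 + 4 = 3.
S3 does not apply.
S4 applies (level before this adjustment is 3 < 10, so +1): 3 + 1 = 4.
S5 applies (level before this adjustment is 4 < 10, so +1): 4 + 1 = 5.
S6 applies: 5 − 3 = 2.
S7 applies: 2 + 2 = 4.
Final offense level: 4.
Criminal history: 2 prior points → Category 1 (0-5).
Level 4 falls in the 4-11 band.
Grid: Level 4-11 × Category 1 = 7-17 months.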